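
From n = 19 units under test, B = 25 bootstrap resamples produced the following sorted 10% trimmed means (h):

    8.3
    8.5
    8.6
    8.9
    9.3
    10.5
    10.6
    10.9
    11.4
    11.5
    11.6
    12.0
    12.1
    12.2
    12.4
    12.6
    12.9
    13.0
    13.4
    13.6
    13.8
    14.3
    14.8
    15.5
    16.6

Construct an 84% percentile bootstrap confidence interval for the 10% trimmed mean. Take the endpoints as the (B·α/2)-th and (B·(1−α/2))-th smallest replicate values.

(8.5, 14.8)

α = 0.16; lower rank = 25 × 0.080 = 2; upper rank = 25 × 0.920 = 23.
The 2nd smallest replicate is 8.5; the 23rd is 14.8.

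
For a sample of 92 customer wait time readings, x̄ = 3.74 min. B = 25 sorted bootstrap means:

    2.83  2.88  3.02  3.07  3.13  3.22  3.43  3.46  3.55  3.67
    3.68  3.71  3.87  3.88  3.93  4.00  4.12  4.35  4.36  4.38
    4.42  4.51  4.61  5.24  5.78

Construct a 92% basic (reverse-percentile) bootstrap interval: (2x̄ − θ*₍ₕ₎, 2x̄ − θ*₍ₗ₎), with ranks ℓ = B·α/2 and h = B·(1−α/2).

(2.24, 4.65)

Percentile endpoints at ranks 1 and 24: θ*₍1₎ = 2.83, θ*₍24₎ = 5.24.
Basic interval reflects these around x̄:
  lower = 2 × 3.74 − 5.24 = 2.24
  upper = 2 × 3.74 − 2.83 = 4.65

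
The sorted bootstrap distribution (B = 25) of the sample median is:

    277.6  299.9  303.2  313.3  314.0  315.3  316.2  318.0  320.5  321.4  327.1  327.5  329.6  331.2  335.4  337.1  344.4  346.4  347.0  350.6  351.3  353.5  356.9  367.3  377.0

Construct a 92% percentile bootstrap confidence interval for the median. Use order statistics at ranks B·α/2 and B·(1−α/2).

α = 0.08; lower rank = 25 × 0.040 = 1; upper rank = 25 × 0.960 = 24.
The 1st smallest replicate is 277.6; the 24th is 367.3.

(277.6, 367.3)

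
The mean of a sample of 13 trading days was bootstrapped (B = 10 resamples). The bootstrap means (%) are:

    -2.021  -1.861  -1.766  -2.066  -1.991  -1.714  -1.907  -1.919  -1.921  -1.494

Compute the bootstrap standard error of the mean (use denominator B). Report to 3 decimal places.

Bootstrap SE is the standard deviation of the 10 replicate means.
Mean of replicates: ((-2.021) + (-1.861) + (-1.766) + (-2.066) + (-1.991) + (-1.714) + (-1.907) + (-1.919) + (-1.921) + (-1.494)) / 10 = -18.6600 / 10 = -1.8660
Sum of squared deviations: (−0.1550)² + (+0.0050)² + (+0.1000)² + (−0.2000)² + (−0.1250)² + (+0.1520)² + (−0.0410)² + (−0.0530)² + (−0.0550)² + (+0.3720)² = 0.2587
Variance = 0.2587 / 10 = 0.0259
SE* = √0.0259

SE* = 0.161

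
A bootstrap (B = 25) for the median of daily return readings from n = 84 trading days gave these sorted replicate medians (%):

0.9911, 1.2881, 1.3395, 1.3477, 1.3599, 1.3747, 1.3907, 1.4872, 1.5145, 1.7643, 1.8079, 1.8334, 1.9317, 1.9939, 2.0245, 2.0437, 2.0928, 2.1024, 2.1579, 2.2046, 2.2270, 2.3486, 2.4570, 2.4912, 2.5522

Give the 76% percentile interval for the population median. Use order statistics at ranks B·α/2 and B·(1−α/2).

α = 0.24; lower rank = 25 × 0.120 = 3; upper rank = 25 × 0.880 = 22.
The 3rd smallest replicate is 1.3395; the 22nd is 2.3486.

(1.3395, 2.3486)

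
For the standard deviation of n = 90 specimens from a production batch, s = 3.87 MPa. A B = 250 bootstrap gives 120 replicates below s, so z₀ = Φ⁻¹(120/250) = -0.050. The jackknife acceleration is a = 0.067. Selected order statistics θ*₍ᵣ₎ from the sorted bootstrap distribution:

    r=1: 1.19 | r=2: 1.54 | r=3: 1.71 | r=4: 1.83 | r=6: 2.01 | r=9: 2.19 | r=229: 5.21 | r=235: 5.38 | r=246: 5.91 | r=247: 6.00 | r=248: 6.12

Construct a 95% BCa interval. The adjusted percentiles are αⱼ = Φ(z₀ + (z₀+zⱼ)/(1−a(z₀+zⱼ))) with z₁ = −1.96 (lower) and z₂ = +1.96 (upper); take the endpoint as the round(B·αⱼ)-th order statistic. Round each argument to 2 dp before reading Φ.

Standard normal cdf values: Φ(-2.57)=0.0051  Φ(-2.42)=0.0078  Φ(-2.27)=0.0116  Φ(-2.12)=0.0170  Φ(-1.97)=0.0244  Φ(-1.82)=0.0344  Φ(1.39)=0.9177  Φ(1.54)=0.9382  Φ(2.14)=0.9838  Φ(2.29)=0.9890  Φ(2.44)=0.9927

Lower: z₀ + z₁ = -0.050 + (-1.960) = -2.010; 1 − a(z₀+z₁) = 1 − (0.067)(-2.010) = 1.1347; argument = -0.050 + (-2.010)/1.1347 = -1.8214 → -1.82.
α₁ = Φ(-1.82) = 0.0344; rank = round(250 × 0.0344) = 9; θ*₍9₎ = 2.19.
Upper: z₀ + z₂ = 1.910; 1 − a(z₀+z₂) = 0.8720; argument = 2.1403 → 2.14; α₂ = 0.9838; rank = 246; θ*₍246₎ = 5.91.

(2.19, 5.91)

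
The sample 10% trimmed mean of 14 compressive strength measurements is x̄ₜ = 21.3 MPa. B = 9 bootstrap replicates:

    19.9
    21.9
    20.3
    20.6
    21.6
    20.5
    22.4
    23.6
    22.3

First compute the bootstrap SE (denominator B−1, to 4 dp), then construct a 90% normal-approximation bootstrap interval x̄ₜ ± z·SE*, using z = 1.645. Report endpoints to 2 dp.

Mean of replicates = 21.4556; sum of squared deviations = 11.8222; SE* = √(11.8222/8) = 1.2156
Margin = 1.645 × 1.2156 = 2.000
Interval: 21.3 ± 2.000

(19.30, 23.30)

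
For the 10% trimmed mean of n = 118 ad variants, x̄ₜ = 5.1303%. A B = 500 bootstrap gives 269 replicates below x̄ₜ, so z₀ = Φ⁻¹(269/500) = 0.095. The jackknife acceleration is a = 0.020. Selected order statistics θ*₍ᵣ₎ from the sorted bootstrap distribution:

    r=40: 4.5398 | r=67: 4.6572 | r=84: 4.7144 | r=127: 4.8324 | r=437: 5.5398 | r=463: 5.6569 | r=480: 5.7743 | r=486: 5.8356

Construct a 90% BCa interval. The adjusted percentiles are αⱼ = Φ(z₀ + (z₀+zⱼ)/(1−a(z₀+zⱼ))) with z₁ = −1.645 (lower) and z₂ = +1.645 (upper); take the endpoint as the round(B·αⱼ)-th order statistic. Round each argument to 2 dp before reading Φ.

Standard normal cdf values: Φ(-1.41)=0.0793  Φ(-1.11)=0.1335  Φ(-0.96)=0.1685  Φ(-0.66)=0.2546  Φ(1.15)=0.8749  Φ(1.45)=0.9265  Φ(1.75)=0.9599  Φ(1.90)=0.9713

(4.5398, 5.8356)

Lower: z₀ + z₁ = 0.095 + (-1.645) = -1.550; 1 − a(z₀+z₁) = 1 − (0.020)(-1.550) = 1.0310; argument = 0.095 + (-1.550)/1.0310 = -1.4084 → -1.41.
α₁ = Φ(-1.41) = 0.0793; rank = round(500 × 0.0793) = 40; θ*₍40₎ = 4.5398.
Upper: z₀ + z₂ = 1.740; 1 − a(z₀+z₂) = 0.9652; argument = 1.8977 → 1.90; α₂ = 0.9713; rank = 486; θ*₍486₎ = 5.8356.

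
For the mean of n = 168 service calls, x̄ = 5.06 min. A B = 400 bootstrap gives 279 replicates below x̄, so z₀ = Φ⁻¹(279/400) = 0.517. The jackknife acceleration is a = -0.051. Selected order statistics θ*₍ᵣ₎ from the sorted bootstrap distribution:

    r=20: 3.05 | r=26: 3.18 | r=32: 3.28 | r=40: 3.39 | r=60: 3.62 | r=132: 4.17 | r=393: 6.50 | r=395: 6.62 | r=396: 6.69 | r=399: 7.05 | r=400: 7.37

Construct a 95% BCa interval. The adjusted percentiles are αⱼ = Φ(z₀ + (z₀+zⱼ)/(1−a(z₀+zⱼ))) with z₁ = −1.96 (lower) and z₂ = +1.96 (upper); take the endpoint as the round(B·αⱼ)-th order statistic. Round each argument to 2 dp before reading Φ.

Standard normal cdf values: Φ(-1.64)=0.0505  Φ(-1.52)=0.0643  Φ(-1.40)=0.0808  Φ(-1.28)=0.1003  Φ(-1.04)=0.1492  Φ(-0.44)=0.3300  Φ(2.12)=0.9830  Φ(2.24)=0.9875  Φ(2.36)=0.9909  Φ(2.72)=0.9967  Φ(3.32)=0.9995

(3.62, 7.05)

Lower: z₀ + z₁ = 0.517 + (-1.960) = -1.443; 1 − a(z₀+z₁) = 1 − (-0.051)(-1.443) = 0.9264; argument = 0.517 + (-1.443)/0.9264 = -1.0406 → -1.04.
α₁ = Φ(-1.04) = 0.1492; rank = round(400 × 0.1492) = 60; θ*₍60₎ = 3.62.
Upper: z₀ + z₂ = 2.477; 1 − a(z₀+z₂) = 1.1263; argument = 2.7162 → 2.72; α₂ = 0.9967; rank = 399; θ*₍399₎ = 7.05.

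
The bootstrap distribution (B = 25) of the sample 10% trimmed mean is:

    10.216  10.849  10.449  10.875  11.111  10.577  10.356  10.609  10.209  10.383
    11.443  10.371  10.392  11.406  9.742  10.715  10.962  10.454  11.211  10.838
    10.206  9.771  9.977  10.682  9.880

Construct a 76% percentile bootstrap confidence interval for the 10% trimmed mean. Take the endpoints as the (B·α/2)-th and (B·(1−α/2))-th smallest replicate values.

Sorted replicates: 9.742, 9.771, 9.880, 9.977, 10.206, 10.209, 10.216, 10.356, 10.371, 10.383, 10.392, 10.449, 10.454, 10.577, 10.609, 10.682, 10.715, 10.838, 10.849, 10.875, 10.962, 11.111, 11.211, 11.406, 11.443
α = 0.24; lower rank = 25 × 0.120 = 3; upper rank = 25 × 0.880 = 22.
The 3rd smallest replicate is 9.880; the 22nd is 11.111.

(9.880, 11.111)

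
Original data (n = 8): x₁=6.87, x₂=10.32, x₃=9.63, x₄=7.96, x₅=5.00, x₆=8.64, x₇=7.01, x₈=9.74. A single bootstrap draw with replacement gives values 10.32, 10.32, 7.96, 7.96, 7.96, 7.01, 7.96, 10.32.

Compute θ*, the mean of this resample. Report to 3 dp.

Mean = (10.32 + 10.32 + 7.96 + 7.96 + 7.96 + 7.01 + 7.96 + 10.32) / 8 = 69.810 / 8 = 8.726

θ* = 8.726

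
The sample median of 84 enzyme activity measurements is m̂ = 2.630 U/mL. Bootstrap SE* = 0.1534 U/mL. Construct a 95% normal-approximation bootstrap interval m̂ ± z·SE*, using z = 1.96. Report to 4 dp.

(2.3293, 2.9307)

Margin = 1.96 × 0.1534 = 0.30066
Interval: 2.630 ± 0.30066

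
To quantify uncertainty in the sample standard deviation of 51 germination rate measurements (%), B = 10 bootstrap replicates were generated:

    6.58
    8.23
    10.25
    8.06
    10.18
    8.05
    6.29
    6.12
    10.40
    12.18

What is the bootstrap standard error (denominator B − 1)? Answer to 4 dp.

Bootstrap SE is the standard deviation of the 10 replicate standard deviations.
Mean of replicates: (6.58 + 8.23 + 10.25 + 8.06 + 10.18 + 8.05 + 6.29 + 6.12 + 10.40 + 12.18) / 10 = 86.34000 / 10 = 8.63400
Sum of squared deviations: (−2.05400)² + (−0.40400)² + (+1.61600)² + (−0.57400)² + (+1.54600)² + (−0.58400)² + (−2.34400)² + (−2.51400)² + (+1.76600)² + (+3.54600)² = 37.56164
Variance = 37.56164 / 9 = 4.17352
SE* = √4.17352

SE* = 2.0429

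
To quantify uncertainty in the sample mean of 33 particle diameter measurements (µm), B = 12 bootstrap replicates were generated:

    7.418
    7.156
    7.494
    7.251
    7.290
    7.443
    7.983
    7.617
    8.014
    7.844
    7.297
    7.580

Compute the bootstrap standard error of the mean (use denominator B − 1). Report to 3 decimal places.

SE* = 0.286

Bootstrap SE is the standard deviation of the 12 replicate means.
Mean of replicates: (7.418 + 7.156 + 7.494 + 7.251 + 7.290 + 7.443 + 7.983 + 7.617 + 8.014 + 7.844 + 7.297 + 7.580) / 12 = 90.3870 / 12 = 7.5323
Sum of squared deviations: (−0.1143)² + (−0.3763)² + (−0.0383)² + (−0.2812)² + (−0.2423)² + (−0.0893)² + (+0.4507)² + (+0.0847)² + (+0.4817)² + (+0.3117)² + (−0.2353)² + (+0.0477)² = 0.8991
Variance = 0.8991 / 11 = 0.0817
SE* = √0.0817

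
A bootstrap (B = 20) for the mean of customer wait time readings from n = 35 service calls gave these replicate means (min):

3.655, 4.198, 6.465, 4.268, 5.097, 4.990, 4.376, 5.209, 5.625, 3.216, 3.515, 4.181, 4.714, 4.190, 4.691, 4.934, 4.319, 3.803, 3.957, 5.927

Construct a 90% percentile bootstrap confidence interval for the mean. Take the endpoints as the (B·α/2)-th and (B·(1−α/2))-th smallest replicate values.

(3.216, 5.927)

Sorted replicates: 3.216, 3.515, 3.655, 3.803, 3.957, 4.181, 4.190, 4.198, 4.268, 4.319, 4.376, 4.691, 4.714, 4.934, 4.990, 5.097, 5.209, 5.625, 5.927, 6.465
α = 0.10; lower rank = 20 × 0.050 = 1; upper rank = 20 × 0.950 = 19.
The 1st smallest replicate is 3.216; the 19th is 5.927.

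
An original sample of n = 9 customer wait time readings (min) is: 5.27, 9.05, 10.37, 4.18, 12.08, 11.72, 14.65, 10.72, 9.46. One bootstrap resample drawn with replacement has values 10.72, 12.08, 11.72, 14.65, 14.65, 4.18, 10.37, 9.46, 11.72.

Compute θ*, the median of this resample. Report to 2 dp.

Sorted: 4.18, 9.46, 10.37, 10.72, 11.72, 11.72, 12.08, 14.65, 14.65
Median = middle value = 11.72

θ* = 11.72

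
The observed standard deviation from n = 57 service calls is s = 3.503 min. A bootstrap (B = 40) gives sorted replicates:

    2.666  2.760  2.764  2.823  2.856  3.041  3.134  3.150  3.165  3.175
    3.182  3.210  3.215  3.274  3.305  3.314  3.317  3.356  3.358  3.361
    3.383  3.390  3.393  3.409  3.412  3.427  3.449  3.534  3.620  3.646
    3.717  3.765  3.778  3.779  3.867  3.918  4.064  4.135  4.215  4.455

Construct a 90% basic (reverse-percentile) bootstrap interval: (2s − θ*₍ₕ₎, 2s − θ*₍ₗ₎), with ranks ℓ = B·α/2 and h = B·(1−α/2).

Percentile endpoints at ranks 2 and 38: θ*₍2₎ = 2.760, θ*₍38₎ = 4.135.
Basic interval reflects these around s:
  lower = 2 × 3.503 − 4.135 = 2.871
  upper = 2 × 3.503 − 2.760 = 4.246

(2.871, 4.246)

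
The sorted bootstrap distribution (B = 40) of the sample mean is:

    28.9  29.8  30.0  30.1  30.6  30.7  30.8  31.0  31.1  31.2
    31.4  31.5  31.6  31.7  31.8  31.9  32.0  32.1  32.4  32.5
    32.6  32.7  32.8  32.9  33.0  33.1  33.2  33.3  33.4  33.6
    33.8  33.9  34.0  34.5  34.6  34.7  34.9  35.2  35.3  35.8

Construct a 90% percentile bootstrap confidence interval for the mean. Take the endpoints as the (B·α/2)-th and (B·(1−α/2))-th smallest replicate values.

(29.8, 35.2)

α = 0.10; lower rank = 40 × 0.050 = 2; upper rank = 40 × 0.950 = 38.
The 2nd smallest replicate is 29.8; the 38th is 35.2.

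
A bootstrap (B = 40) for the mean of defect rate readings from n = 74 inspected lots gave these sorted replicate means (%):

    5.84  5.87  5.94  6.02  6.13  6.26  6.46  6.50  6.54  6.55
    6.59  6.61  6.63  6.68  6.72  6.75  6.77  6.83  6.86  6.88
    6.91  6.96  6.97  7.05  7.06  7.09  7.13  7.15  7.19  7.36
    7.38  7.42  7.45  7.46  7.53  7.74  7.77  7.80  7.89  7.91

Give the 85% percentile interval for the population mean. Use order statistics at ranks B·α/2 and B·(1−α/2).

α = 0.15; lower rank = 40 × 0.075 = 3; upper rank = 40 × 0.925 = 37.
The 3rd smallest replicate is 5.94; the 37th is 7.77.

(5.94, 7.77)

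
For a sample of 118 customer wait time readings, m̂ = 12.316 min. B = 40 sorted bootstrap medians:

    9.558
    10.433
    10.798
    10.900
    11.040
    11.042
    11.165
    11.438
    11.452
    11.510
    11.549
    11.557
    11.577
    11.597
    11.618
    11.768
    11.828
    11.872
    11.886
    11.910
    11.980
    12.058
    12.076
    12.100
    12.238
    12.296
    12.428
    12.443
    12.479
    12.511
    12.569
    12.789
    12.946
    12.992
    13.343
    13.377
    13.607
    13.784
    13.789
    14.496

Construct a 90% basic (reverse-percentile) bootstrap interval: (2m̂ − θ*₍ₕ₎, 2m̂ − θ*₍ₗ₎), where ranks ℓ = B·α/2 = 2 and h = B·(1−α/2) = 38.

Percentile endpoints at ranks 2 and 38: θ*₍2₎ = 10.433, θ*₍38₎ = 13.784.
Basic interval reflects these around m̂:
  lower = 2 × 12.316 − 13.784 = 10.848
  upper = 2 × 12.316 − 10.433 = 14.199

(10.848, 14.199)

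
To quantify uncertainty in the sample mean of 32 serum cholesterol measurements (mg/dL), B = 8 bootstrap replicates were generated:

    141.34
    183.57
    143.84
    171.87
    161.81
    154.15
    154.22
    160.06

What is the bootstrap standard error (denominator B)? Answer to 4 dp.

SE* = 13.0683

Bootstrap SE is the standard deviation of the 8 replicate means.
Mean of replicates: (141.34 + 183.57 + 143.84 + 171.87 + 161.81 + 154.15 + 154.22 + 160.06) / 8 = 1270.86000 / 8 = 158.85750
Sum of squared deviations: (−17.51750)² + (+24.71250)² + (−15.01750)² + (+13.01250)² + (+2.95250)² + (−4.70750)² + (−4.63750)² + (+1.20250)² = 1366.25115
Variance = 1366.25115 / 8 = 170.78139
SE* = √170.78139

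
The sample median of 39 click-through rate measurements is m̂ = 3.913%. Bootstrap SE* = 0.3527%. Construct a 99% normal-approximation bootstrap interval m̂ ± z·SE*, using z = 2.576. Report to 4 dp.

Margin = 2.576 × 0.3527 = 0.90856
Interval: 3.913 ± 0.90856

(3.0044, 4.8216)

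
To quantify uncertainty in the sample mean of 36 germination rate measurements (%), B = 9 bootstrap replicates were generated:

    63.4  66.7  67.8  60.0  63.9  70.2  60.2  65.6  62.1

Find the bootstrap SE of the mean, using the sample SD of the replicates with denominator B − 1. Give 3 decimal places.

SE* = 3.454

Bootstrap SE is the standard deviation of the 9 replicate means.
Mean of replicates: (63.4 + 66.7 + 67.8 + 60.0 + 63.9 + 70.2 + 60.2 + 65.6 + 62.1) / 9 = 579.9000 / 9 = 64.4333
Sum of squared deviations: (−1.0333)² + (+2.2667)² + (+3.3667)² + (−4.4333)² + (−0.5333)² + (+5.7667)² + (−4.2333)² + (+1.1667)² + (−2.3333)² = 95.4600
Variance = 95.4600 / 8 = 11.9325
SE* = √11.9325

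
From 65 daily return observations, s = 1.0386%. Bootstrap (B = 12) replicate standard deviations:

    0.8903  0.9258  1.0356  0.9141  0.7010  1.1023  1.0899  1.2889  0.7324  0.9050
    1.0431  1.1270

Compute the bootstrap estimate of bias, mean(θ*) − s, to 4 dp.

mean(θ*) = (0.8903 + 0.9258 + 1.0356 + 0.9141 + 0.7010 + 1.1023 + 1.0899 + 1.2889 + 0.7324 + 0.9050 + 1.0431 + 1.1270) / 12 = 0.97962
bias = 0.97962 − 1.0386

bias = −0.0590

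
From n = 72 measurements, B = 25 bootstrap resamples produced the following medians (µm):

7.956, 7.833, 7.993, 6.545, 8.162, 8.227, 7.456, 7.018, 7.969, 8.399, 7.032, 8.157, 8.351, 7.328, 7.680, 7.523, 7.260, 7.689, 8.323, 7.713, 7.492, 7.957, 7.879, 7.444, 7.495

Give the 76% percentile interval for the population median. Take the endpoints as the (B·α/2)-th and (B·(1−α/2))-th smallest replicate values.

(7.032, 8.227)

Sorted replicates: 6.545, 7.018, 7.032, 7.260, 7.328, 7.444, 7.456, 7.492, 7.495, 7.523, 7.680, 7.689, 7.713, 7.833, 7.879, 7.956, 7.957, 7.969, 7.993, 8.157, 8.162, 8.227, 8.323, 8.351, 8.399
α = 0.24; lower rank = 25 × 0.120 = 3; upper rank = 25 × 0.880 = 22.
The 3rd smallest replicate is 7.032; the 22nd is 8.227.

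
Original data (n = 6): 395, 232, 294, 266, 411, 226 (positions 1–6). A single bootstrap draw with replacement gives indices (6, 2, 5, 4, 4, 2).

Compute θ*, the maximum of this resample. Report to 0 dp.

θ* = 411

Resample values: 226, 232, 411, 266, 266, 232.
Maximum = 411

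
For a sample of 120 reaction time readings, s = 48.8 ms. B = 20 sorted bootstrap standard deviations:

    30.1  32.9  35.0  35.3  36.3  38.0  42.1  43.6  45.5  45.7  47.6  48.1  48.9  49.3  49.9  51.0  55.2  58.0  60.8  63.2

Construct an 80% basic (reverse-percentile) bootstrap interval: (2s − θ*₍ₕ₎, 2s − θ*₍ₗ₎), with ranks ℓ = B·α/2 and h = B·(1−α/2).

Percentile endpoints at ranks 2 and 18: θ*₍2₎ = 32.9, θ*₍18₎ = 58.0.
Basic interval reflects these around s:
  lower = 2 × 48.8 − 58.0 = 39.6
  upper = 2 × 48.8 − 32.9 = 64.7

(39.6, 64.7)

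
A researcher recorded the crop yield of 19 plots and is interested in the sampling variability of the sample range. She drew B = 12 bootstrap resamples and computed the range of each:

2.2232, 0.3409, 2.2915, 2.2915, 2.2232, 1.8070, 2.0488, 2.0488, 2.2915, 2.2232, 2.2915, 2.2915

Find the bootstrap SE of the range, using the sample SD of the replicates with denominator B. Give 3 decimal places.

SE* = 0.529

Bootstrap SE is the standard deviation of the 12 replicate ranges.
Mean of replicates: (2.2232 + 0.3409 + 2.2915 + 2.2915 + 2.2232 + 1.8070 + 2.0488 + 2.0488 + 2.2915 + 2.2232 + 2.2915 + 2.2915) / 12 = 24.37260 / 12 = 2.03105
Sum of squared deviations: (+0.19215)² + (−1.69015)² + (+0.26045)² + (+0.26045)² + (+0.19215)² + (−0.22405)² + (+0.01775)² + (+0.01775)² + (+0.26045)² + (+0.19215)² + (+0.26045)² + (+0.26045)² = 3.35737
Variance = 3.35737 / 12 = 0.27978
SE* = √0.27978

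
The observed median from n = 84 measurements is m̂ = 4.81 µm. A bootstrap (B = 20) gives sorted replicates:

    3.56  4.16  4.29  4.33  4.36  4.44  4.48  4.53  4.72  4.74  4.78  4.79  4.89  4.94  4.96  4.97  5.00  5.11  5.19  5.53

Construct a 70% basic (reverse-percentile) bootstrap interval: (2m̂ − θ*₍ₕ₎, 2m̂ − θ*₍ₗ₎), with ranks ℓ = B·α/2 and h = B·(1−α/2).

Percentile endpoints at ranks 3 and 17: θ*₍3₎ = 4.29, θ*₍17₎ = 5.00.
Basic interval reflects these around m̂:
  lower = 2 × 4.81 − 5.00 = 4.62
  upper = 2 × 4.81 − 4.29 = 5.33

(4.62, 5.33)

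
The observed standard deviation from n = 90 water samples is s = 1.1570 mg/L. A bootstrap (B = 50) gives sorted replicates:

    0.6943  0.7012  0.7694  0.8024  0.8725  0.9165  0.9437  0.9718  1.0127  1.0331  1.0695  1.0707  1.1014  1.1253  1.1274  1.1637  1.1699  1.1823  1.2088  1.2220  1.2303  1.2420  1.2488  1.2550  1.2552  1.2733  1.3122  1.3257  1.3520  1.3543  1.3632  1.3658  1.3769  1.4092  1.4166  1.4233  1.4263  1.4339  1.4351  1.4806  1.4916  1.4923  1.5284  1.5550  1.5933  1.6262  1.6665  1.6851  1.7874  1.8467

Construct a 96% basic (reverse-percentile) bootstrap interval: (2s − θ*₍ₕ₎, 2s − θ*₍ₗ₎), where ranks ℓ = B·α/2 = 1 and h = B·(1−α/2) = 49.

Percentile endpoints at ranks 1 and 49: θ*₍1₎ = 0.6943, θ*₍49₎ = 1.7874.
Basic interval reflects these around s:
  lower = 2 × 1.1570 − 1.7874 = 0.5266
  upper = 2 × 1.1570 − 0.6943 = 1.6197

(0.5266, 1.6197)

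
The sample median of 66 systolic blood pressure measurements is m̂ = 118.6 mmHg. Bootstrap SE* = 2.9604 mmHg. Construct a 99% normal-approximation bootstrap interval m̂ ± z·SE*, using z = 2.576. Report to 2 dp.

Margin = 2.576 × 2.9604 = 7.626
Interval: 118.6 ± 7.626

(110.97, 126.23)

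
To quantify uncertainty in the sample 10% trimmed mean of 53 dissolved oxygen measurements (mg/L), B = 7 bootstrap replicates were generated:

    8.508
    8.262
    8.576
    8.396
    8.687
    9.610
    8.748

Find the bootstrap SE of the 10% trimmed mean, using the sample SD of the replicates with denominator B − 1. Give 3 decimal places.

SE* = 0.441

Bootstrap SE is the standard deviation of the 7 replicate 10% trimmed means.
Mean of replicates: (8.508 + 8.262 + 8.576 + 8.396 + 8.687 + 9.610 + 8.748) / 7 = 60.7870 / 7 = 8.6839
Sum of squared deviations: (−0.1759)² + (−0.4219)² + (−0.1079)² + (−0.2879)² + (+0.0031)² + (+0.9261)² + (+0.0641)² = 1.1652
Variance = 1.1652 / 6 = 0.1942
SE* = √0.1942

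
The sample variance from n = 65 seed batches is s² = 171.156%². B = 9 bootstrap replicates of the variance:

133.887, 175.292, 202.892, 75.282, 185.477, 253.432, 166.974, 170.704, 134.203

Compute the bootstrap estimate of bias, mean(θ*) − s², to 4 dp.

mean(θ*) = (133.887 + 175.292 + 202.892 + 75.282 + 185.477 + 253.432 + 166.974 + 170.704 + 134.203) / 9 = 166.46033
bias = 166.46033 − 171.156

bias = −4.6957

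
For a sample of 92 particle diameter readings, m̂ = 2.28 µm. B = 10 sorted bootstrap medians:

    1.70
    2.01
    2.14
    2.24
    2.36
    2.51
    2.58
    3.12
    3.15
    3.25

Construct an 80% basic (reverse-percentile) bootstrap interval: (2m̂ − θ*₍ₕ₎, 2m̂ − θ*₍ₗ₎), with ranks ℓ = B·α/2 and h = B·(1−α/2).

(1.41, 2.86)

Percentile endpoints at ranks 1 and 9: θ*₍1₎ = 1.70, θ*₍9₎ = 3.15.
Basic interval reflects these around m̂:
  lower = 2 × 2.28 − 3.15 = 1.41
  upper = 2 × 2.28 − 1.70 = 2.86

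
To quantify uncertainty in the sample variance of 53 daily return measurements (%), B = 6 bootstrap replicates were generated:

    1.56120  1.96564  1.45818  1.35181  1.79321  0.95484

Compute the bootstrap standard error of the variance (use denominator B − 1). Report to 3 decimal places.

SE* = 0.354

Bootstrap SE is the standard deviation of the 6 replicate variances.
Mean of replicates: (1.56120 + 1.96564 + 1.45818 + 1.35181 + 1.79321 + 0.95484) / 6 = 9.084880 / 6 = 1.514147
Sum of squared deviations: (+0.047053)² + (+0.451493)² + (−0.055967)² + (−0.162337)² + (+0.279063)² + (−0.559307)² = 0.626246
Variance = 0.626246 / 5 = 0.125249
SE* = √0.125249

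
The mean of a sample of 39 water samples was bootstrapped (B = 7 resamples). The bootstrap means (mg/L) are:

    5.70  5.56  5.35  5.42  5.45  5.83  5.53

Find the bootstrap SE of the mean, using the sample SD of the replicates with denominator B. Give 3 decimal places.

Bootstrap SE is the standard deviation of the 7 replicate means.
Mean of replicates: (5.70 + 5.56 + 5.35 + 5.42 + 5.45 + 5.83 + 5.53) / 7 = 38.8400 / 7 = 5.5486
Sum of squared deviations: (+0.1514)² + (+0.0114)² + (−0.1986)² + (−0.1286)² + (−0.0986)² + (+0.2814)² + (−0.0186)² = 0.1683
Variance = 0.1683 / 7 = 0.0240
SE* = √0.0240

SE* = 0.155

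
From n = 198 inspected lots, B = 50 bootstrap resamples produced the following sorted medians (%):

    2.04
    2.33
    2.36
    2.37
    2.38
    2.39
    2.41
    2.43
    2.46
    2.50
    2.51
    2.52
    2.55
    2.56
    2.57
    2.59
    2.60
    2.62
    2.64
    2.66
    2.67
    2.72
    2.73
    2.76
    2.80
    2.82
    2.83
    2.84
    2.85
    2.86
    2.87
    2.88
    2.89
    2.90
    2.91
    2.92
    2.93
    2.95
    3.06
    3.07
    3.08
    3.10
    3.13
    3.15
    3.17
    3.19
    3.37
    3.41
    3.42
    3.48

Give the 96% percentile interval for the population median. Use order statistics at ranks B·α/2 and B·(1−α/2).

(2.04, 3.42)

α = 0.04; lower rank = 50 × 0.020 = 1; upper rank = 50 × 0.980 = 49.
The 1st smallest replicate is 2.04; the 49th is 3.42.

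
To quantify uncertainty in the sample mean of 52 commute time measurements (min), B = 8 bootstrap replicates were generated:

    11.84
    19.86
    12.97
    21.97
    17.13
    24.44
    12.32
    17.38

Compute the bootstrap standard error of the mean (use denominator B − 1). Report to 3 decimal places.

Bootstrap SE is the standard deviation of the 8 replicate means.
Mean of replicates: (11.84 + 19.86 + 12.97 + 21.97 + 17.13 + 24.44 + 12.32 + 17.38) / 8 = 137.9100 / 8 = 17.2387
Sum of squared deviations: (−5.3987)² + (+2.6212)² + (−4.2687)² + (+4.7312)² + (−0.1088)² + (+7.2013)² + (−4.9187)² + (+0.1412)² = 152.7083
Variance = 152.7083 / 7 = 21.8155
SE* = √21.8155

SE* = 4.671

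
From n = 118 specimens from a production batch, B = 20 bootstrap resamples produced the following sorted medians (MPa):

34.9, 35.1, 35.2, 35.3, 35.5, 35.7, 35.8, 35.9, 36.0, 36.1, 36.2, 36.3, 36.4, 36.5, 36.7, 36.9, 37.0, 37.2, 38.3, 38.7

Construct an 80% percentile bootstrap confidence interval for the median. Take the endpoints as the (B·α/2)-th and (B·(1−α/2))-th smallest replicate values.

(35.1, 37.2)

α = 0.20; lower rank = 20 × 0.100 = 2; upper rank = 20 × 0.900 = 18.
The 2nd smallest replicate is 35.1; the 18th is 37.2.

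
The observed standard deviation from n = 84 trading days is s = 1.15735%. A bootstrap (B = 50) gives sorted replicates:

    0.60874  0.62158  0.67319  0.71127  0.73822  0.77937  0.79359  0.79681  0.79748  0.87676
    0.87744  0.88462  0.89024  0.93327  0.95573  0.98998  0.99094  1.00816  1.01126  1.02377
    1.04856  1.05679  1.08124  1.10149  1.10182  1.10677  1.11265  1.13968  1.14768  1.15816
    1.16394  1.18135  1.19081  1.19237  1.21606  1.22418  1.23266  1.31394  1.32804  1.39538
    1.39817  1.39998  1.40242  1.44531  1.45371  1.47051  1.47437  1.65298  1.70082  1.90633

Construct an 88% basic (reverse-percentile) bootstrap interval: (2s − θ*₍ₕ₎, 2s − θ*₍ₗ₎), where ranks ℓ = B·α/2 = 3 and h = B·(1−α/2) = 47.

(0.84033, 1.64151)

Percentile endpoints at ranks 3 and 47: θ*₍3₎ = 0.67319, θ*₍47₎ = 1.47437.
Basic interval reflects these around s:
  lower = 2 × 1.15735 − 1.47437 = 0.84033
  upper = 2 × 1.15735 − 0.67319 = 1.64151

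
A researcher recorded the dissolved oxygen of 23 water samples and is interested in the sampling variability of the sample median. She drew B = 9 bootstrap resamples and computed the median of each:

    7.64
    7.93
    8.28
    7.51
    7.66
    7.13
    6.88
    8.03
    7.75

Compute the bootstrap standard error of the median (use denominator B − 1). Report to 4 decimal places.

SE* = 0.4348

Bootstrap SE is the standard deviation of the 9 replicate medians.
Mean of replicates: (7.64 + 7.93 + 8.28 + 7.51 + 7.66 + 7.13 + 6.88 + 8.03 + 7.75) / 9 = 68.81000 / 9 = 7.64556
Sum of squared deviations: (−0.00556)² + (+0.28444)² + (+0.63444)² + (−0.13556)² + (+0.01444)² + (−0.51556)² + (−0.76556)² + (+0.38444)² + (+0.10444)² = 1.51262
Variance = 1.51262 / 8 = 0.18908
SE* = √0.18908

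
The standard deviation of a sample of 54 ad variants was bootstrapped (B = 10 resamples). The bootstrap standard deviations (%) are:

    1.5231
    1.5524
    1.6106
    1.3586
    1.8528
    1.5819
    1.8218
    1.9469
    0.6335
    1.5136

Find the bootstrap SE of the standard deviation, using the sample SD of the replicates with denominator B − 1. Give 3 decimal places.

Bootstrap SE is the standard deviation of the 10 replicate standard deviations.
Mean of replicates: (1.5231 + 1.5524 + 1.6106 + 1.3586 + 1.8528 + 1.5819 + 1.8218 + 1.9469 + 0.6335 + 1.5136) / 10 = 15.39520 / 10 = 1.53952
Sum of squared deviations: (−0.01642)² + (+0.01288)² + (+0.07108)² + (−0.18092)² + (+0.31328)² + (+0.04238)² + (+0.28228)² + (+0.40738)² + (−0.90602)² + (−0.02592)² = 1.20534
Variance = 1.20534 / 9 = 0.13393
SE* = √0.13393

SE* = 0.366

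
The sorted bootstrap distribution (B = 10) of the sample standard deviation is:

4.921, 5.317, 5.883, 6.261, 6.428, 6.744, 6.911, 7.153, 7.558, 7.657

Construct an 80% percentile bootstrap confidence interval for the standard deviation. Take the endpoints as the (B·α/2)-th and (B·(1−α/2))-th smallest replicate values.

(4.921, 7.558)

α = 0.20; lower rank = 10 × 0.100 = 1; upper rank = 10 × 0.900 = 9.
The 1st smallest replicate is 4.921; the 9th is 7.558.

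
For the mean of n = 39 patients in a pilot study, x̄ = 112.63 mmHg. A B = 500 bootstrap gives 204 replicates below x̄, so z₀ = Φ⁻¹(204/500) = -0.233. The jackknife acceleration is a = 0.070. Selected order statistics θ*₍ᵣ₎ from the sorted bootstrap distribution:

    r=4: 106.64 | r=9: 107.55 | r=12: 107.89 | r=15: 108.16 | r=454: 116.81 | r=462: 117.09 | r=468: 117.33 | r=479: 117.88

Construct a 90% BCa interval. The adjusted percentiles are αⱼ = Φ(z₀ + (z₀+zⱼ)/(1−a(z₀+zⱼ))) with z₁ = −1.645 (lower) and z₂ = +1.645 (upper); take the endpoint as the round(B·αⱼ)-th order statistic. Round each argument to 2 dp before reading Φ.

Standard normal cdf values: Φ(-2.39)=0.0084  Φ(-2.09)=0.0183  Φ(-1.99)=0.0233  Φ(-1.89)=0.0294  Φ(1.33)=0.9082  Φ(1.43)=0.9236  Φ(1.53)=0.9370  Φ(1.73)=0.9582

Lower: z₀ + z₁ = -0.233 + (-1.645) = -1.878; 1 − a(z₀+z₁) = 1 − (0.070)(-1.878) = 1.1315; argument = -0.233 + (-1.878)/1.1315 = -1.8928 → -1.89.
α₁ = Φ(-1.89) = 0.0294; rank = round(500 × 0.0294) = 15; θ*₍15₎ = 108.16.
Upper: z₀ + z₂ = 1.412; 1 − a(z₀+z₂) = 0.9012; argument = 1.3339 → 1.33; α₂ = 0.9082; rank = 454; θ*₍454₎ = 116.81.

(108.16, 116.81)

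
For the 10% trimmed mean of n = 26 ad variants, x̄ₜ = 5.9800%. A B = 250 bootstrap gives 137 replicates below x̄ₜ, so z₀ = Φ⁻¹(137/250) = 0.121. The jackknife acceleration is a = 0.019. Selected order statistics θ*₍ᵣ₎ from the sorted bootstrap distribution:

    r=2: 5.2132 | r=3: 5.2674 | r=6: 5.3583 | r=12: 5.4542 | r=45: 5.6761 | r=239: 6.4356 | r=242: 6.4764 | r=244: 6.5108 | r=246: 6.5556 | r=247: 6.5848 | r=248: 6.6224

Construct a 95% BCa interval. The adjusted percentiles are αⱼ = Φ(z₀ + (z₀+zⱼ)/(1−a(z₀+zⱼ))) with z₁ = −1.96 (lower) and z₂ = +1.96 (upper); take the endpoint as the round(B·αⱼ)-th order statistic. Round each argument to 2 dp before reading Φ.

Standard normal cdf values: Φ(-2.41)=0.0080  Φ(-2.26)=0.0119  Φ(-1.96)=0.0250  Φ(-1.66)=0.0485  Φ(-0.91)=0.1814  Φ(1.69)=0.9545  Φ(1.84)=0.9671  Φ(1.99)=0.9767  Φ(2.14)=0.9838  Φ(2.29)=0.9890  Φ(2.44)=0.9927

(5.4542, 6.5848)

Lower: z₀ + z₁ = 0.121 + (-1.960) = -1.839; 1 − a(z₀+z₁) = 1 − (0.019)(-1.839) = 1.0349; argument = 0.121 + (-1.839)/1.0349 = -1.6559 → -1.66.
α₁ = Φ(-1.66) = 0.0485; rank = round(250 × 0.0485) = 12; θ*₍12₎ = 5.4542.
Upper: z₀ + z₂ = 2.081; 1 − a(z₀+z₂) = 0.9605; argument = 2.2877 → 2.29; α₂ = 0.9890; rank = 247; θ*₍247₎ = 6.5848.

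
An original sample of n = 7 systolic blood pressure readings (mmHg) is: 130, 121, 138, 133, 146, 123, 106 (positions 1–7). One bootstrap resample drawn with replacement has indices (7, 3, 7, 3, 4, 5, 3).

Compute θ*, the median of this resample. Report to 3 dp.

Resample values: 106, 138, 106, 138, 133, 146, 138.
Sorted: 106, 106, 133, 138, 138, 138, 146
Median = middle value = 138.000

θ* = 138.000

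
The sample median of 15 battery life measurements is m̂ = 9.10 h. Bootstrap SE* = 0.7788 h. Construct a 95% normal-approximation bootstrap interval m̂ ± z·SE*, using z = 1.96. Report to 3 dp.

Margin = 1.96 × 0.7788 = 1.5264
Interval: 9.10 ± 1.5264

(7.574, 10.626)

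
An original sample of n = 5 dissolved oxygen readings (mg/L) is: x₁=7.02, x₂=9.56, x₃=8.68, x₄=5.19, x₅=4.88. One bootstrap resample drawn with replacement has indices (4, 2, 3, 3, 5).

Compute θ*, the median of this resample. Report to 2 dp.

θ* = 8.68

Resample values: 5.19, 9.56, 8.68, 8.68, 4.88.
Sorted: 4.88, 5.19, 8.68, 8.68, 9.56
Median = middle value = 8.68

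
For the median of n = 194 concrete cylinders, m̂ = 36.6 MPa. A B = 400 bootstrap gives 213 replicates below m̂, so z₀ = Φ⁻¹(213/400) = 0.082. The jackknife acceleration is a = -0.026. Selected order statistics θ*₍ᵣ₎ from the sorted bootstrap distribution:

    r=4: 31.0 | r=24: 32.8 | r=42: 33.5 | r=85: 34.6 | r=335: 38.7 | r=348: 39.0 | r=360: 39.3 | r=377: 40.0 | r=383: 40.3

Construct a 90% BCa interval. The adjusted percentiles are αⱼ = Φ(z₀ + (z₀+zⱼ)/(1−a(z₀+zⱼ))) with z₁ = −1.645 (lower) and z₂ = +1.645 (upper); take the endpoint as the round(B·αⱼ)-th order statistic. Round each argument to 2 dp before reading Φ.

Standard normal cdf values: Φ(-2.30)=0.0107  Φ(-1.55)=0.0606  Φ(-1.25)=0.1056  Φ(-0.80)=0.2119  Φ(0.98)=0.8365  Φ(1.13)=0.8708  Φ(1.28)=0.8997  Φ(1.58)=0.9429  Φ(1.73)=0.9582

(32.8, 40.3)

Lower: z₀ + z₁ = 0.082 + (-1.645) = -1.563; 1 − a(z₀+z₁) = 1 − (-0.026)(-1.563) = 0.9594; argument = 0.082 + (-1.563)/0.9594 = -1.5472 → -1.55.
α₁ = Φ(-1.55) = 0.0606; rank = round(400 × 0.0606) = 24; θ*₍24₎ = 32.8.
Upper: z₀ + z₂ = 1.727; 1 − a(z₀+z₂) = 1.0449; argument = 1.7348 → 1.73; α₂ = 0.9582; rank = 383; θ*₍383₎ = 40.3.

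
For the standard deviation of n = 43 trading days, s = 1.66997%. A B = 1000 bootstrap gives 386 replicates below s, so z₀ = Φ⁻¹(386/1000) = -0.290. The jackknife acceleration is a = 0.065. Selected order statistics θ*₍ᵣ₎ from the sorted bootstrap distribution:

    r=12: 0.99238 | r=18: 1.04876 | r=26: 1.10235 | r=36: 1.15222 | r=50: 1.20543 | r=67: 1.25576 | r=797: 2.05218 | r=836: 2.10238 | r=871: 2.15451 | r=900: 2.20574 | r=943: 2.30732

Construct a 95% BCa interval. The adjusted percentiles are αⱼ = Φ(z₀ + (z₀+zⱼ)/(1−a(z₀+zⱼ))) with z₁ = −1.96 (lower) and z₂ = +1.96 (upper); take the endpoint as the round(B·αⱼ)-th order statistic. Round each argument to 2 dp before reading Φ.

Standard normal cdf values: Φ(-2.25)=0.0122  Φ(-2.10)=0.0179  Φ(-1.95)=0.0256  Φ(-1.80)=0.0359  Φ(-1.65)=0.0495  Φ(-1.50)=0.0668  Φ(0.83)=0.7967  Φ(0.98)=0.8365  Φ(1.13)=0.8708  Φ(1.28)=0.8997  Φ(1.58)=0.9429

Lower: z₀ + z₁ = -0.290 + (-1.960) = -2.250; 1 − a(z₀+z₁) = 1 − (0.065)(-2.250) = 1.1462; argument = -0.290 + (-2.250)/1.1462 = -2.2529 → -2.25.
α₁ = Φ(-2.25) = 0.0122; rank = round(1000 × 0.0122) = 12; θ*₍12₎ = 0.99238.
Upper: z₀ + z₂ = 1.670; 1 − a(z₀+z₂) = 0.8914; argument = 1.5834 → 1.58; α₂ = 0.9429; rank = 943; θ*₍943₎ = 2.30732.

(0.99238, 2.30732)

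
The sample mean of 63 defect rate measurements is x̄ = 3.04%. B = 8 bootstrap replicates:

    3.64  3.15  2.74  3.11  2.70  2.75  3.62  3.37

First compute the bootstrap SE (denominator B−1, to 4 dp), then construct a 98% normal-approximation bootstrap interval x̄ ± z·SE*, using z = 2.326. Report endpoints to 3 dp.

(2.144, 3.936)

Mean of replicates = 3.1350; sum of squared deviations = 1.0398; SE* = √(1.0398/7) = 0.3854
Margin = 2.326 × 0.3854 = 0.8964
Interval: 3.04 ± 0.8964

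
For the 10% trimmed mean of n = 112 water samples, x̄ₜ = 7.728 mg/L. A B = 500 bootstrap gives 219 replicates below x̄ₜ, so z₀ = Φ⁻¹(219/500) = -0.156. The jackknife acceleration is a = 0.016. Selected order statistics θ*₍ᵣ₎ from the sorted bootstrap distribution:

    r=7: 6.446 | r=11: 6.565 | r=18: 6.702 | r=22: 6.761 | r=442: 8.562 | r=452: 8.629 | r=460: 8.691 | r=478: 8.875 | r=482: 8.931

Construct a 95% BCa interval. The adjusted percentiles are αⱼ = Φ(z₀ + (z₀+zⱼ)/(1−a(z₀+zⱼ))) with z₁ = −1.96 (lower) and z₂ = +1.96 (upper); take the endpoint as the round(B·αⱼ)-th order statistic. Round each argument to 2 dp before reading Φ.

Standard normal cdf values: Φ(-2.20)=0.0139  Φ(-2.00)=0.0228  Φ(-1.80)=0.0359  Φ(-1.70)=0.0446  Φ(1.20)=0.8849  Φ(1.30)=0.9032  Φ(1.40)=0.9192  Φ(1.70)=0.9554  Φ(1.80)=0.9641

(6.446, 8.875)

Lower: z₀ + z₁ = -0.156 + (-1.960) = -2.116; 1 − a(z₀+z₁) = 1 − (0.016)(-2.116) = 1.0339; argument = -0.156 + (-2.116)/1.0339 = -2.2027 → -2.20.
α₁ = Φ(-2.20) = 0.0139; rank = round(500 × 0.0139) = 7; θ*₍7₎ = 6.446.
Upper: z₀ + z₂ = 1.804; 1 − a(z₀+z₂) = 0.9711; argument = 1.7016 → 1.70; α₂ = 0.9554; rank = 478; θ*₍478₎ = 8.875.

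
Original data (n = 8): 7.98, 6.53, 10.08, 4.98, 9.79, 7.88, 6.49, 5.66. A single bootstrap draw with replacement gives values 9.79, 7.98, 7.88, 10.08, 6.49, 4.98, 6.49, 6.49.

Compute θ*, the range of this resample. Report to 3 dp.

θ* = 5.100

Range = 10.08 − 4.98 = 5.100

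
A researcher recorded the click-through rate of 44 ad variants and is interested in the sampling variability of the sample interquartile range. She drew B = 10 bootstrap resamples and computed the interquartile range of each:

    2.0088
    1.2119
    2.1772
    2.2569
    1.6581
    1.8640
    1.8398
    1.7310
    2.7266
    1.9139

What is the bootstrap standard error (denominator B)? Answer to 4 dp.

SE* = 0.3808

Bootstrap SE is the standard deviation of the 10 replicate interquartile ranges.
Mean of replicates: (2.0088 + 1.2119 + 2.1772 + 2.2569 + 1.6581 + 1.8640 + 1.8398 + 1.7310 + 2.7266 + 1.9139) / 10 = 19.38820 / 10 = 1.93882
Sum of squared deviations: (+0.06998)² + (−0.72692)² + (+0.23838)² + (+0.31808)² + (−0.28072)² + (−0.07482)² + (−0.09902)² + (−0.20782)² + (+0.78778)² + (−0.02492)² = 1.44992
Variance = 1.44992 / 10 = 0.14499
SE* = √0.14499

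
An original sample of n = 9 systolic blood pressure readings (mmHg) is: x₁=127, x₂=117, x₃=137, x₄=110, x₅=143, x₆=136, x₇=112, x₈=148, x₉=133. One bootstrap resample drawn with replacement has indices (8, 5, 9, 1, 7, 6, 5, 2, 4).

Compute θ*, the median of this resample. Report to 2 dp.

Resample values: 148, 143, 133, 127, 112, 136, 143, 117, 110.
Sorted: 110, 112, 117, 127, 133, 136, 143, 143, 148
Median = middle value = 133.00

θ* = 133.00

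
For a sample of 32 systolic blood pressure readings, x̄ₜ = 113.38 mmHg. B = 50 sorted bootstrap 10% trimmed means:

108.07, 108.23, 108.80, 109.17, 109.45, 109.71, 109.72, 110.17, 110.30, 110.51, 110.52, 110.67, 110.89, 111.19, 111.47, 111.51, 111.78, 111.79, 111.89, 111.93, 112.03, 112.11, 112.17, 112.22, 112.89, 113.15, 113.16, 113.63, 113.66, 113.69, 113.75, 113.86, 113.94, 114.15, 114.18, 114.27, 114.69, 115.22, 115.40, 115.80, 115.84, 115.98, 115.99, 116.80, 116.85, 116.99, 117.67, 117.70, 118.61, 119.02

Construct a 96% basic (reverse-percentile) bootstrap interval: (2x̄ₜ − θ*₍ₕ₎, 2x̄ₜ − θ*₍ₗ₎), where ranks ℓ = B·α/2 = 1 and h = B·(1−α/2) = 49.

Percentile endpoints at ranks 1 and 49: θ*₍1₎ = 108.07, θ*₍49₎ = 118.61.
Basic interval reflects these around x̄ₜ:
  lower = 2 × 113.38 − 118.61 = 108.15
  upper = 2 × 113.38 − 108.07 = 118.69

(108.15, 118.69)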